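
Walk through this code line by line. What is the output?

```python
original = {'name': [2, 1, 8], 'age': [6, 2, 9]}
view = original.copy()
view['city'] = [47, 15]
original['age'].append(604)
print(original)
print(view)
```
{'name': [2, 1, 8], 'age': [6, 2, 9, 604]}
{'name': [2, 1, 8], 'age': [6, 2, 9, 604], 'city': [47, 15]}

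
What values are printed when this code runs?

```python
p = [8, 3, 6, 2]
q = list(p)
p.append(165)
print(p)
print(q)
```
[8, 3, 6, 2, 165]
[8, 3, 6, 2]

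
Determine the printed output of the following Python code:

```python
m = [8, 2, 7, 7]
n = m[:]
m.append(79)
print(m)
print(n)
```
[8, 2, 7, 7, 79]
[8, 2, 7, 7]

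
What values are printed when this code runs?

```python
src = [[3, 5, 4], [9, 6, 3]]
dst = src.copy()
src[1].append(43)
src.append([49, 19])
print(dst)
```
[[3, 5, 4], [9, 6, 3, 43]]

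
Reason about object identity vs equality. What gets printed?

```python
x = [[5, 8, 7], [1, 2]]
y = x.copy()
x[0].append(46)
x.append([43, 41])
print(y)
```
[[5, 8, 7, 46], [1, 2]]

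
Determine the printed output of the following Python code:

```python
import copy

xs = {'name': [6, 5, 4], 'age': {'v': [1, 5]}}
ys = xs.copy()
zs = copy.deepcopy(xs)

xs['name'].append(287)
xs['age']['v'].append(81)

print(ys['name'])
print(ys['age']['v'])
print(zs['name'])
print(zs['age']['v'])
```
[6, 5, 4, 287]
[1, 5, 81]
[6, 5, 4]
[1, 5]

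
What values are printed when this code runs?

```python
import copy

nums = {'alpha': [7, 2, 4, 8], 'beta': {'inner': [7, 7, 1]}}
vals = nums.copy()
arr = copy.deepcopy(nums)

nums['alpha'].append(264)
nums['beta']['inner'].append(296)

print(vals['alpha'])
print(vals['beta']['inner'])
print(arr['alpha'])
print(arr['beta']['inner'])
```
[7, 2, 4, 8, 264]
[7, 7, 1, 296]
[7, 2, 4, 8]
[7, 7, 1]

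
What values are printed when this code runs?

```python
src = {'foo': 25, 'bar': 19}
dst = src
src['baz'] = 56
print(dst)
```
{'foo': 25, 'bar': 19, 'baz': 56}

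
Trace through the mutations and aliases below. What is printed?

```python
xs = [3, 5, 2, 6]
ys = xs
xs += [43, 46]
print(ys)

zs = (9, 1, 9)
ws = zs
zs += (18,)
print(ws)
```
[3, 5, 2, 6, 43, 46]
(9, 1, 9)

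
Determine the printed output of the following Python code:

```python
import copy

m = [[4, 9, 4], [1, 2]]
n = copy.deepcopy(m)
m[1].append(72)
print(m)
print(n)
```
[[4, 9, 4], [1, 2, 72]]
[[4, 9, 4], [1, 2]]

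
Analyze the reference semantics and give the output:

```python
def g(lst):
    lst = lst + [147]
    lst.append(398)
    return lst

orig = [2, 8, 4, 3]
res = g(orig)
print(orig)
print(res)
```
[2, 8, 4, 3]
[2, 8, 4, 3, 147, 398]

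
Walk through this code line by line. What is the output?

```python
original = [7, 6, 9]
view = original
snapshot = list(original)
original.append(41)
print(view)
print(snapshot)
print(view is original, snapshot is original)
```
[7, 6, 9, 41]
[7, 6, 9]
True False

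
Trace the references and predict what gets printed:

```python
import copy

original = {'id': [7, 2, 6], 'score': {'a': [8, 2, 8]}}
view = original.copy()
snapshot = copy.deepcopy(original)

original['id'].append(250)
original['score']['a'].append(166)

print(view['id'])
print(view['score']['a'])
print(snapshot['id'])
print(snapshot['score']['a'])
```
[7, 2, 6, 250]
[8, 2, 8, 166]
[7, 2, 6]
[8, 2, 8]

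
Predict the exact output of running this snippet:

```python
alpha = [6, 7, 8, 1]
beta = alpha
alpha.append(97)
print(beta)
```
[6, 7, 8, 1, 97]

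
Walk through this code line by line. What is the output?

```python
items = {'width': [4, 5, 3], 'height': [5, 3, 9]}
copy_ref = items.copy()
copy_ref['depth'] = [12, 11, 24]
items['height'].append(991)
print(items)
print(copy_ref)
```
{'width': [4, 5, 3], 'height': [5, 3, 9, 991]}
{'width': [4, 5, 3], 'height': [5, 3, 9, 991], 'depth': [12, 11, 24]}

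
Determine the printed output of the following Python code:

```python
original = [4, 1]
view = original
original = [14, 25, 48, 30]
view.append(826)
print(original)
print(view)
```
[14, 25, 48, 30]
[4, 1, 826]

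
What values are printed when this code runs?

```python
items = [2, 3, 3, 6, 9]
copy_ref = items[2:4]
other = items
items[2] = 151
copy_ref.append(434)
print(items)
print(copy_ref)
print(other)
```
[2, 3, 151, 6, 9]
[3, 6, 434]
[2, 3, 151, 6, 9]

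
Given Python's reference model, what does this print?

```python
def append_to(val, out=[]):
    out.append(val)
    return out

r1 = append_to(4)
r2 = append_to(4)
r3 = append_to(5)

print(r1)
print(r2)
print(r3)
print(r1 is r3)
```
[4, 4, 5]
[4, 4, 5]
[4, 4, 5]
True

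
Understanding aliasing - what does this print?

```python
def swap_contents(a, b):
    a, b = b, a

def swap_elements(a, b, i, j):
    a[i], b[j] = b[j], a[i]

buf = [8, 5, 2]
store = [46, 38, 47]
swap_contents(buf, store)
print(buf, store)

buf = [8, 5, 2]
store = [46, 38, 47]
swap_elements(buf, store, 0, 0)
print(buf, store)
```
[8, 5, 2] [46, 38, 47]
[46, 5, 2] [8, 38, 47]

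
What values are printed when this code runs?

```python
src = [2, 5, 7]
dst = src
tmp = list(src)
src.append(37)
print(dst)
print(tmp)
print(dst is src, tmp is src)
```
[2, 5, 7, 37]
[2, 5, 7]
True False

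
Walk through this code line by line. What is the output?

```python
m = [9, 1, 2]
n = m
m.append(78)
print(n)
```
[9, 1, 2, 78]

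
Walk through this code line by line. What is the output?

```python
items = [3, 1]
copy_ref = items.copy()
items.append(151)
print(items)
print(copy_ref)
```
[3, 1, 151]
[3, 1]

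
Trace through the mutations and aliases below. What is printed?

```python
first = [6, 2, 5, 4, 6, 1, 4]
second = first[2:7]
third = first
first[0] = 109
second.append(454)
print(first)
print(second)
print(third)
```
[109, 2, 5, 4, 6, 1, 4]
[5, 4, 6, 1, 4, 454]
[109, 2, 5, 4, 6, 1, 4]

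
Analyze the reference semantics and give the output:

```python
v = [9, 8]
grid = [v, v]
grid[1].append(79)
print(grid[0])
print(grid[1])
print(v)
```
[9, 8, 79]
[9, 8, 79]
[9, 8, 79]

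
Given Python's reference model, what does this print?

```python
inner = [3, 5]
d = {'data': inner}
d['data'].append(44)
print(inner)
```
[3, 5, 44]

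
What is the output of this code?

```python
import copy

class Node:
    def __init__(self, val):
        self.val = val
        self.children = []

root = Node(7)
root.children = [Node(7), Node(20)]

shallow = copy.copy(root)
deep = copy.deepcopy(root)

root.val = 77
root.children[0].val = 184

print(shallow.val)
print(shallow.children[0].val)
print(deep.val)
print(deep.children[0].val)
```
7
184
7
7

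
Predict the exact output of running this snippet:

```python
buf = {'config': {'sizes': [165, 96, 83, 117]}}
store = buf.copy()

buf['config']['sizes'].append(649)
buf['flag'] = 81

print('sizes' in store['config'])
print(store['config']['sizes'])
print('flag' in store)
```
True
[165, 96, 83, 117, 649]
False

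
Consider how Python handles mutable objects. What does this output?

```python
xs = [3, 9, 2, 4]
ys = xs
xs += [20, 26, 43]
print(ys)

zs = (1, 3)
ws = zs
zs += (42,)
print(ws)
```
[3, 9, 2, 4, 20, 26, 43]
(1, 3)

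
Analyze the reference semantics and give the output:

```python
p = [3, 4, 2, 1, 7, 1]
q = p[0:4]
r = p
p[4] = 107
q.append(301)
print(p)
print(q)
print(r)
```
[3, 4, 2, 1, 107, 1]
[3, 4, 2, 1, 301]
[3, 4, 2, 1, 107, 1]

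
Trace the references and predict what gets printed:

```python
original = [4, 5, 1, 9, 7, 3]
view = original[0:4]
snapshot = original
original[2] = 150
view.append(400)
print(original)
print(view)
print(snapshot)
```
[4, 5, 150, 9, 7, 3]
[4, 5, 1, 9, 400]
[4, 5, 150, 9, 7, 3]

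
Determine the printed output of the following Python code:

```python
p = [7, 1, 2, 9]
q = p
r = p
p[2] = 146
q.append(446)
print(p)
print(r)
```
[7, 1, 146, 9, 446]
[7, 1, 146, 9, 446]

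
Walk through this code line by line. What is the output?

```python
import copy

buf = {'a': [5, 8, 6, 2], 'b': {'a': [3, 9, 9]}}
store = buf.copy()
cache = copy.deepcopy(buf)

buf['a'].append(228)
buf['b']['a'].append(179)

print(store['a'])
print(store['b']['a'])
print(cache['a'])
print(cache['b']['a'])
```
[5, 8, 6, 2, 228]
[3, 9, 9, 179]
[5, 8, 6, 2]
[3, 9, 9]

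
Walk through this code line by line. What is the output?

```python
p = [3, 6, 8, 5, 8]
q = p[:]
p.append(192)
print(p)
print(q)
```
[3, 6, 8, 5, 8, 192]
[3, 6, 8, 5, 8]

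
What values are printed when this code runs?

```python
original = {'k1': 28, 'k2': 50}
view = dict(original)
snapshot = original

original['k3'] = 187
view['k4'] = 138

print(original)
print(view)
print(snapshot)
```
{'k1': 28, 'k2': 50, 'k3': 187}
{'k1': 28, 'k2': 50, 'k4': 138}
{'k1': 28, 'k2': 50, 'k3': 187}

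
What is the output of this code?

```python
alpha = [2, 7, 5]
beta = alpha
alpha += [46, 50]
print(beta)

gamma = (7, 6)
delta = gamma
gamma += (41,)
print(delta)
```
[2, 7, 5, 46, 50]
(7, 6)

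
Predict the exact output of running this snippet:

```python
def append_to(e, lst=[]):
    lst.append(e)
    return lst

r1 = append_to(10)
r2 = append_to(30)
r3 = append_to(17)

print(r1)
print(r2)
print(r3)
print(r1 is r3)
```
[10, 30, 17]
[10, 30, 17]
[10, 30, 17]
True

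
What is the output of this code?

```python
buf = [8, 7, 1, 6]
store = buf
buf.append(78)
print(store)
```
[8, 7, 1, 6, 78]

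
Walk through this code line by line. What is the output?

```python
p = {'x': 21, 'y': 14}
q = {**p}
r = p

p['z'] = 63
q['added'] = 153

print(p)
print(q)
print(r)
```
{'x': 21, 'y': 14, 'z': 63}
{'x': 21, 'y': 14, 'added': 153}
{'x': 21, 'y': 14, 'z': 63}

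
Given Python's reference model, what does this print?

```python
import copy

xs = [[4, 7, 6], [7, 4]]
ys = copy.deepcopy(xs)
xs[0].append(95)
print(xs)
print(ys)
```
[[4, 7, 6, 95], [7, 4]]
[[4, 7, 6], [7, 4]]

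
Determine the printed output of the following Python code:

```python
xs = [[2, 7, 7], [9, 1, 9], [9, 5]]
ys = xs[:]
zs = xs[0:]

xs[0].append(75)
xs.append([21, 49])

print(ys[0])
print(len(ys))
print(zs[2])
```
[2, 7, 7, 75]
3
[9, 5]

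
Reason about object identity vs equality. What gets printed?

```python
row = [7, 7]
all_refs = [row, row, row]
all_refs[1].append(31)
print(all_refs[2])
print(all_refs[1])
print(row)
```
[7, 7, 31]
[7, 7, 31]
[7, 7, 31]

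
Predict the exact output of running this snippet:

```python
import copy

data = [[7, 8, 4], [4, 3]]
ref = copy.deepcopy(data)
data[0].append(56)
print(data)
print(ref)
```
[[7, 8, 4, 56], [4, 3]]
[[7, 8, 4], [4, 3]]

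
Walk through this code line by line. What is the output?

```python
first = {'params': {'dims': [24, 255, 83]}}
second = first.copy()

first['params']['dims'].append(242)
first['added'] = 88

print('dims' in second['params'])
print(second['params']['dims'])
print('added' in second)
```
True
[24, 255, 83, 242]
False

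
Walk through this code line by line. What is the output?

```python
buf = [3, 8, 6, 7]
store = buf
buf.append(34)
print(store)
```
[3, 8, 6, 7, 34]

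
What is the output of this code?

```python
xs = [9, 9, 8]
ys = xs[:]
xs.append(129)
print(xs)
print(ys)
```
[9, 9, 8, 129]
[9, 9, 8]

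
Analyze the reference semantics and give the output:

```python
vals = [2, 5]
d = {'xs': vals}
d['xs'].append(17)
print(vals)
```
[2, 5, 17]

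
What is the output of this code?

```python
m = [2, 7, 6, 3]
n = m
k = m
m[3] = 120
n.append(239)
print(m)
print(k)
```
[2, 7, 6, 120, 239]
[2, 7, 6, 120, 239]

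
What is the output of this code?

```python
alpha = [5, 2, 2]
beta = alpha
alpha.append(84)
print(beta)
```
[5, 2, 2, 84]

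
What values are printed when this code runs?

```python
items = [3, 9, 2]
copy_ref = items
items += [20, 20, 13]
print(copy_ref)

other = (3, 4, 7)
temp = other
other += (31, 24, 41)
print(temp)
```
[3, 9, 2, 20, 20, 13]
(3, 4, 7)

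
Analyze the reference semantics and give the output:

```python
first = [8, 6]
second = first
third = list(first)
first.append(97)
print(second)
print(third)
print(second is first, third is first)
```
[8, 6, 97]
[8, 6]
True False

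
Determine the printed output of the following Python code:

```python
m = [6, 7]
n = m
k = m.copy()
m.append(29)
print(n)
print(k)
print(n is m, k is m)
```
[6, 7, 29]
[6, 7]
True False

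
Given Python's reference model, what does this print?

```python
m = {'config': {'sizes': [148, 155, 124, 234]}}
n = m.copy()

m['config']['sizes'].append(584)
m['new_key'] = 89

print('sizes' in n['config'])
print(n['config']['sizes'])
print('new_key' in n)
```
True
[148, 155, 124, 234, 584]
False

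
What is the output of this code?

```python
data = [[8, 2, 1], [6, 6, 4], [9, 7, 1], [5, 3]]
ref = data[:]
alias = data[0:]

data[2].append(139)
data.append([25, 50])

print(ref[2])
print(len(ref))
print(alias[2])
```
[9, 7, 1, 139]
4
[9, 7, 1, 139]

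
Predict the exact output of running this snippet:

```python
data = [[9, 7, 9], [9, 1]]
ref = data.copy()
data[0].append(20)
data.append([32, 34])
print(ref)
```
[[9, 7, 9, 20], [9, 1]]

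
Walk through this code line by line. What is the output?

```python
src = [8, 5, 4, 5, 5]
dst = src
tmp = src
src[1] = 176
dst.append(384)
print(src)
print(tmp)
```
[8, 176, 4, 5, 5, 384]
[8, 176, 4, 5, 5, 384]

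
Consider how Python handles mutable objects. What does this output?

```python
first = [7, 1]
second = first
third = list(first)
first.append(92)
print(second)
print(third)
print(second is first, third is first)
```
[7, 1, 92]
[7, 1]
True False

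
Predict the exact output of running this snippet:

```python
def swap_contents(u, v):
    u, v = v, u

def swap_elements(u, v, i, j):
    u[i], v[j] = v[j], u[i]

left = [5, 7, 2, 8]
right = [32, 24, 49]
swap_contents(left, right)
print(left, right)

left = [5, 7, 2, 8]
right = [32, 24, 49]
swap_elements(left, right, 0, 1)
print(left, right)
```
[5, 7, 2, 8] [32, 24, 49]
[24, 7, 2, 8] [32, 5, 49]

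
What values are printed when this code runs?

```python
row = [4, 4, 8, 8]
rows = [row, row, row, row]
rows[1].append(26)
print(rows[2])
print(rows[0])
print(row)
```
[4, 4, 8, 8, 26]
[4, 4, 8, 8, 26]
[4, 4, 8, 8, 26]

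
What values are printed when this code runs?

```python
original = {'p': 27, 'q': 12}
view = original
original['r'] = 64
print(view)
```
{'p': 27, 'q': 12, 'r': 64}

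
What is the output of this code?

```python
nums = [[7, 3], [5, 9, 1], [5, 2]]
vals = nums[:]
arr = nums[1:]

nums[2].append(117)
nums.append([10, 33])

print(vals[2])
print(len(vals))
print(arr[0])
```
[5, 2, 117]
3
[5, 9, 1]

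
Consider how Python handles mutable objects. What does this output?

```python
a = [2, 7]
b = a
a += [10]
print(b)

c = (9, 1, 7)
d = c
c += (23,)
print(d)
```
[2, 7, 10]
(9, 1, 7)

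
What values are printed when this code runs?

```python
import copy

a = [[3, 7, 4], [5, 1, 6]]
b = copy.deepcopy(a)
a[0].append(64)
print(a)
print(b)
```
[[3, 7, 4, 64], [5, 1, 6]]
[[3, 7, 4], [5, 1, 6]]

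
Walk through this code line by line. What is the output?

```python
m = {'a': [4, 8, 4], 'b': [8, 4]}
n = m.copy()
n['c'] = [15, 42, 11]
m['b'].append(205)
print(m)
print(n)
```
{'a': [4, 8, 4], 'b': [8, 4, 205]}
{'a': [4, 8, 4], 'b': [8, 4, 205], 'c': [15, 42, 11]}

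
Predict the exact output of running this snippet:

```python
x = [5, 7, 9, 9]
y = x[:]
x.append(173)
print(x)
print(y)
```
[5, 7, 9, 9, 173]
[5, 7, 9, 9]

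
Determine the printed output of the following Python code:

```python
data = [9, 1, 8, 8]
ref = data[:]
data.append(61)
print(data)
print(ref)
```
[9, 1, 8, 8, 61]
[9, 1, 8, 8]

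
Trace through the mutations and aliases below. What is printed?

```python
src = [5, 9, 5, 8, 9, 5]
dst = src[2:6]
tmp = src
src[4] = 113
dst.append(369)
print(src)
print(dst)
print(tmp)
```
[5, 9, 5, 8, 113, 5]
[5, 8, 9, 5, 369]
[5, 9, 5, 8, 113, 5]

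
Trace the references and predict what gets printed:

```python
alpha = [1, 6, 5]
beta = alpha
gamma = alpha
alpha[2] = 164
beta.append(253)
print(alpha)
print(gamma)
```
[1, 6, 164, 253]
[1, 6, 164, 253]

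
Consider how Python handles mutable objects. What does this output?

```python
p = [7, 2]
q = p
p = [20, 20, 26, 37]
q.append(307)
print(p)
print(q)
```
[20, 20, 26, 37]
[7, 2, 307]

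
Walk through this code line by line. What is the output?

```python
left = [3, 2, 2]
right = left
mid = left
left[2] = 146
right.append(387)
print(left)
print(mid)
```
[3, 2, 146, 387]
[3, 2, 146, 387]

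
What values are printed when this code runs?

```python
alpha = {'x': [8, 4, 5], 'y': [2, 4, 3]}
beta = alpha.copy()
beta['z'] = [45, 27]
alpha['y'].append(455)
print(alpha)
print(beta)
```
{'x': [8, 4, 5], 'y': [2, 4, 3, 455]}
{'x': [8, 4, 5], 'y': [2, 4, 3, 455], 'z': [45, 27]}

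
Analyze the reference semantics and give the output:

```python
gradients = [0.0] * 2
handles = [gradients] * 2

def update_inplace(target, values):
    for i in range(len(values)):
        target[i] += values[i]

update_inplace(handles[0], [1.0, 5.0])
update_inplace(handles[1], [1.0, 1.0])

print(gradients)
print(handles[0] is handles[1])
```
[2.0, 6.0]
True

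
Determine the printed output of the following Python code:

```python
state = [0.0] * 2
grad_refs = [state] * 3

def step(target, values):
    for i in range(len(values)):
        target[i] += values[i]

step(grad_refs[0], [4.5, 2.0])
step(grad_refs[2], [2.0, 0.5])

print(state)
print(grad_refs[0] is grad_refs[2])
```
[6.5, 2.5]
True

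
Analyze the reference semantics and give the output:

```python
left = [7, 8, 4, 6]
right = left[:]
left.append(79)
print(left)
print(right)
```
[7, 8, 4, 6, 79]
[7, 8, 4, 6]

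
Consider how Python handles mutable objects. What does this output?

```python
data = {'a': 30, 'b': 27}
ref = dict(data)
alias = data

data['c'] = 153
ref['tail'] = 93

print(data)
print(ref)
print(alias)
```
{'a': 30, 'b': 27, 'c': 153}
{'a': 30, 'b': 27, 'tail': 93}
{'a': 30, 'b': 27, 'c': 153}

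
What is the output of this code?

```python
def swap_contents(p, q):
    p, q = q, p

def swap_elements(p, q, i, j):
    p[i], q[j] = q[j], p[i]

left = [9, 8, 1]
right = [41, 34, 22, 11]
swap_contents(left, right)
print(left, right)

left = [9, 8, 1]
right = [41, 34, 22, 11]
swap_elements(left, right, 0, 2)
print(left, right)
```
[9, 8, 1] [41, 34, 22, 11]
[22, 8, 1] [41, 34, 9, 11]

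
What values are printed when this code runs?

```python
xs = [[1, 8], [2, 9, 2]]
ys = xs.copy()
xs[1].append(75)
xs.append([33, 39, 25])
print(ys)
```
[[1, 8], [2, 9, 2, 75]]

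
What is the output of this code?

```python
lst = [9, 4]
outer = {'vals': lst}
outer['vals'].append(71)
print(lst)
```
[9, 4, 71]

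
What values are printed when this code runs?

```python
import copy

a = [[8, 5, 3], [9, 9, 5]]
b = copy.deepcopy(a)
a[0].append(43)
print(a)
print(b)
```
[[8, 5, 3, 43], [9, 9, 5]]
[[8, 5, 3], [9, 9, 5]]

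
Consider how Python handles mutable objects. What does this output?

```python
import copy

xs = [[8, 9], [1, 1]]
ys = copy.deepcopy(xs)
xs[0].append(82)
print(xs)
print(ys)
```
[[8, 9, 82], [1, 1]]
[[8, 9], [1, 1]]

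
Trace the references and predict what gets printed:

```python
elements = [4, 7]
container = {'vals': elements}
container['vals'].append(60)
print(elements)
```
[4, 7, 60]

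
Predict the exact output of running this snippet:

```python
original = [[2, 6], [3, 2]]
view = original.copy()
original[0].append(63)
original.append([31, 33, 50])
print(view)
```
[[2, 6, 63], [3, 2]]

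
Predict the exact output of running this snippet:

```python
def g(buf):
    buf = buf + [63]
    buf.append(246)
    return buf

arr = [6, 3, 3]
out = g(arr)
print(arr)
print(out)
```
[6, 3, 3]
[6, 3, 3, 63, 246]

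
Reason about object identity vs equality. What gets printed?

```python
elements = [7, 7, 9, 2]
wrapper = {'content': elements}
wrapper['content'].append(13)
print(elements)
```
[7, 7, 9, 2, 13]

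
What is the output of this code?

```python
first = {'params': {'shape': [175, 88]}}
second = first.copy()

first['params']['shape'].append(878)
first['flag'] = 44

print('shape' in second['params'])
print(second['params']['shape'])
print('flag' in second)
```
True
[175, 88, 878]
False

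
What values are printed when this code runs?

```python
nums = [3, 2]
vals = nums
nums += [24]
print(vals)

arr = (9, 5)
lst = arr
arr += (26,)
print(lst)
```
[3, 2, 24]
(9, 5)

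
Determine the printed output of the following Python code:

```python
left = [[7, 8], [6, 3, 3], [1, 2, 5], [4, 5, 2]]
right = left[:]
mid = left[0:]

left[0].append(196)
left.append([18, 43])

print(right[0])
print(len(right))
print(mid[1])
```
[7, 8, 196]
4
[6, 3, 3]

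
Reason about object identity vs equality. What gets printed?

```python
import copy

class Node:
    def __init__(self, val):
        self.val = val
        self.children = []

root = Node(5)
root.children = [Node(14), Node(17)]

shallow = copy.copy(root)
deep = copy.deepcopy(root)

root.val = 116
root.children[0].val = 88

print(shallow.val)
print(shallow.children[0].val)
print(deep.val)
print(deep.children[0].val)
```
5
88
5
14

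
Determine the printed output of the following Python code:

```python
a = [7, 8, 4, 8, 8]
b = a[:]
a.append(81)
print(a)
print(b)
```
[7, 8, 4, 8, 8, 81]
[7, 8, 4, 8, 8]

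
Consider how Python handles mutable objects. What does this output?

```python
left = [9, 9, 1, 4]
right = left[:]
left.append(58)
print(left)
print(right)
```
[9, 9, 1, 4, 58]
[9, 9, 1, 4]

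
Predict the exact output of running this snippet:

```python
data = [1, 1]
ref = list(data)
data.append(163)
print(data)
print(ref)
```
[1, 1, 163]
[1, 1]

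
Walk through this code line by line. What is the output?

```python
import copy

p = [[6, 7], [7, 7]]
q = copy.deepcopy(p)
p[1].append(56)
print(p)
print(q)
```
[[6, 7], [7, 7, 56]]
[[6, 7], [7, 7]]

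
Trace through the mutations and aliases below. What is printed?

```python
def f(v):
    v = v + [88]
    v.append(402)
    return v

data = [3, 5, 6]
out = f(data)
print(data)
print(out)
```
[3, 5, 6]
[3, 5, 6, 88, 402]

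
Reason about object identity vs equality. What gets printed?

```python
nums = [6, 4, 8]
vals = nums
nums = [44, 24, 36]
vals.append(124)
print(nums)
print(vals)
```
[44, 24, 36]
[6, 4, 8, 124]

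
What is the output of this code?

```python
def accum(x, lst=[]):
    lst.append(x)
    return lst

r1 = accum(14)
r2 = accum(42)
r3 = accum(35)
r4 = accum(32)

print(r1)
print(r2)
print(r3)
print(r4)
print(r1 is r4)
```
[14, 42, 35, 32]
[14, 42, 35, 32]
[14, 42, 35, 32]
[14, 42, 35, 32]
True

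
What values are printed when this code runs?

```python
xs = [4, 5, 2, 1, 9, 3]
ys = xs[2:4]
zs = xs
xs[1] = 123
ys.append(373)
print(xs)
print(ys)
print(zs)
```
[4, 123, 2, 1, 9, 3]
[2, 1, 373]
[4, 123, 2, 1, 9, 3]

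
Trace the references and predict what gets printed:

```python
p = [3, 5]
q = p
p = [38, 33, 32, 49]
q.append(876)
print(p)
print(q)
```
[38, 33, 32, 49]
[3, 5, 876]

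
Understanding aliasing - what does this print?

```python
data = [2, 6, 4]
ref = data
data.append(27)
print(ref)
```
[2, 6, 4, 27]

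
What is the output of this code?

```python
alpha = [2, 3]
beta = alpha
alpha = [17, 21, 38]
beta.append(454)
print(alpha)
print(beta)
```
[17, 21, 38]
[2, 3, 454]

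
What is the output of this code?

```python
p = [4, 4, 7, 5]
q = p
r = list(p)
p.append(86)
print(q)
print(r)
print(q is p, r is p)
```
[4, 4, 7, 5, 86]
[4, 4, 7, 5]
True False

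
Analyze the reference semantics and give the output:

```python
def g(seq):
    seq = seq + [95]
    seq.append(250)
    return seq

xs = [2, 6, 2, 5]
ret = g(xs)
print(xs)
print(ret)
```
[2, 6, 2, 5]
[2, 6, 2, 5, 95, 250]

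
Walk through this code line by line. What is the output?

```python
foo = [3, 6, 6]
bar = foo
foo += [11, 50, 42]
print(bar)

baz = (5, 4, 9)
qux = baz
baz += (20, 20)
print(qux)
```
[3, 6, 6, 11, 50, 42]
(5, 4, 9)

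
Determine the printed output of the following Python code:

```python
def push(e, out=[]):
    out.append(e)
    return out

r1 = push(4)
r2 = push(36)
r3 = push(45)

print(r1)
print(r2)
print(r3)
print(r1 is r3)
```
[4, 36, 45]
[4, 36, 45]
[4, 36, 45]
True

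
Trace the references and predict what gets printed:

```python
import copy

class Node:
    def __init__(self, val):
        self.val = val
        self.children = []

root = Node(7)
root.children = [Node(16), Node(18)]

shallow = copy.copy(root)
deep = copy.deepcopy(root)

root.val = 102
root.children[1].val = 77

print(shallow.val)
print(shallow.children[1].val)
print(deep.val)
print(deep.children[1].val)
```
7
77
7
18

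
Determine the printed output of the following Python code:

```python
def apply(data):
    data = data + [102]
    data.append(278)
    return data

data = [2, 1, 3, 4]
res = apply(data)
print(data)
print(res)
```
[2, 1, 3, 4]
[2, 1, 3, 4, 102, 278]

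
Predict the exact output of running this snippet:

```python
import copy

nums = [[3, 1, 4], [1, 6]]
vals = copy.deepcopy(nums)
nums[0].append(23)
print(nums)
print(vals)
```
[[3, 1, 4, 23], [1, 6]]
[[3, 1, 4], [1, 6]]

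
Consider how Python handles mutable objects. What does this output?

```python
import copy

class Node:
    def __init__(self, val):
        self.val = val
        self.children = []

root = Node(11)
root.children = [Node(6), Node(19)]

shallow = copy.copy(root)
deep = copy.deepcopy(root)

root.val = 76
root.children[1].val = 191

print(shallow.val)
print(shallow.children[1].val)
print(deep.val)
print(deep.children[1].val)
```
11
191
11
19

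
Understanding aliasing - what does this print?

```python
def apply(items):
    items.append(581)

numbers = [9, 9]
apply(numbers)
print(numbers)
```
[9, 9, 581]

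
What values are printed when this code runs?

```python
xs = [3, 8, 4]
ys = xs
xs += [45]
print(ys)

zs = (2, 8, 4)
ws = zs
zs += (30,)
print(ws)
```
[3, 8, 4, 45]
(2, 8, 4)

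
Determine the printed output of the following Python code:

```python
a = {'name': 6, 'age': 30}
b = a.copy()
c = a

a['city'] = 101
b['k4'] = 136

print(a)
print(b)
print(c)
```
{'name': 6, 'age': 30, 'city': 101}
{'name': 6, 'age': 30, 'k4': 136}
{'name': 6, 'age': 30, 'city': 101}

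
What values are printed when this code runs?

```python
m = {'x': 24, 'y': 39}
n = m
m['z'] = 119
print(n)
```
{'x': 24, 'y': 39, 'z': 119}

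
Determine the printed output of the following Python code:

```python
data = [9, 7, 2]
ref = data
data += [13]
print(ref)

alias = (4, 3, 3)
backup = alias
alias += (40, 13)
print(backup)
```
[9, 7, 2, 13]
(4, 3, 3)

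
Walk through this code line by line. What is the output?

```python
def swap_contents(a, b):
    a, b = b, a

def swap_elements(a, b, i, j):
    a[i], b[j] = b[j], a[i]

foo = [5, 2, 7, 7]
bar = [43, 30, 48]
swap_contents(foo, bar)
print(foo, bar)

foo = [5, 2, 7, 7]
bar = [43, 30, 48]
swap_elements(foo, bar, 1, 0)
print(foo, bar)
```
[5, 2, 7, 7] [43, 30, 48]
[5, 43, 7, 7] [2, 30, 48]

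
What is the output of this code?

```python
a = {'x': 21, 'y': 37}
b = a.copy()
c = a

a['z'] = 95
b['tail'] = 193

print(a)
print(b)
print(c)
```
{'x': 21, 'y': 37, 'z': 95}
{'x': 21, 'y': 37, 'tail': 193}
{'x': 21, 'y': 37, 'z': 95}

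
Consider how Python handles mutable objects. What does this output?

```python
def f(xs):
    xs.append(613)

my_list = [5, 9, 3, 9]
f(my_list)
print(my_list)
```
[5, 9, 3, 9, 613]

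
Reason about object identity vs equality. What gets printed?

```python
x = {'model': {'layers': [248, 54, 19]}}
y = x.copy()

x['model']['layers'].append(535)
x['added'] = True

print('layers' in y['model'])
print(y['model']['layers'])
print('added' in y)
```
True
[248, 54, 19, 535]
False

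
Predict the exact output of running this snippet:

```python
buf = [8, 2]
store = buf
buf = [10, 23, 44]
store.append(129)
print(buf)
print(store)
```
[10, 23, 44]
[8, 2, 129]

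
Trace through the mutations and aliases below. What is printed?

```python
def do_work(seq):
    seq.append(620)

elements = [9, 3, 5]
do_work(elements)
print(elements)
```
[9, 3, 5, 620]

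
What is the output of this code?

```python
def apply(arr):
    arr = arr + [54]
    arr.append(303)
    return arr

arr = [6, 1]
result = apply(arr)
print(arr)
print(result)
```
[6, 1]
[6, 1, 54, 303]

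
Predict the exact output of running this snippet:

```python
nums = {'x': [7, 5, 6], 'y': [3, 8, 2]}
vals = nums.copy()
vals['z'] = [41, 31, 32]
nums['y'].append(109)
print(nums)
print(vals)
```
{'x': [7, 5, 6], 'y': [3, 8, 2, 109]}
{'x': [7, 5, 6], 'y': [3, 8, 2, 109], 'z': [41, 31, 32]}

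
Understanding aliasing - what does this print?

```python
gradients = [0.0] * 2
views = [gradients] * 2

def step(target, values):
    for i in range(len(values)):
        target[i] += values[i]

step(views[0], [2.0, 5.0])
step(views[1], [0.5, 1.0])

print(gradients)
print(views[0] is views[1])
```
[2.5, 6.0]
True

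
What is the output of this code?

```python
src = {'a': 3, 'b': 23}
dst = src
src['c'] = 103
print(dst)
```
{'a': 3, 'b': 23, 'c': 103}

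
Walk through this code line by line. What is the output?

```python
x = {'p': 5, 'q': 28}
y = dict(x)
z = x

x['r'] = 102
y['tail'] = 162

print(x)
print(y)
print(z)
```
{'p': 5, 'q': 28, 'r': 102}
{'p': 5, 'q': 28, 'tail': 162}
{'p': 5, 'q': 28, 'r': 102}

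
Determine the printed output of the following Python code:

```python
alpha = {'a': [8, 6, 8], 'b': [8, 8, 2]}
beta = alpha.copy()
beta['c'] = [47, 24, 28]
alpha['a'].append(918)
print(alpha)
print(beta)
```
{'a': [8, 6, 8, 918], 'b': [8, 8, 2]}
{'a': [8, 6, 8, 918], 'b': [8, 8, 2], 'c': [47, 24, 28]}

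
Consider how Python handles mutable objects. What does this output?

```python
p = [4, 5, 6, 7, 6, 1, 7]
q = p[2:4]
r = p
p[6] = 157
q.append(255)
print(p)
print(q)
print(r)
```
[4, 5, 6, 7, 6, 1, 157]
[6, 7, 255]
[4, 5, 6, 7, 6, 1, 157]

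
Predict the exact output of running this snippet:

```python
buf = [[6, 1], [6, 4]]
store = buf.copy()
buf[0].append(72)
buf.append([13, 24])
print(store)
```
[[6, 1, 72], [6, 4]]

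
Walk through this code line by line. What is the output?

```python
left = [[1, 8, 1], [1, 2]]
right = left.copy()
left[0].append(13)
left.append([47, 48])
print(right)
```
[[1, 8, 1, 13], [1, 2]]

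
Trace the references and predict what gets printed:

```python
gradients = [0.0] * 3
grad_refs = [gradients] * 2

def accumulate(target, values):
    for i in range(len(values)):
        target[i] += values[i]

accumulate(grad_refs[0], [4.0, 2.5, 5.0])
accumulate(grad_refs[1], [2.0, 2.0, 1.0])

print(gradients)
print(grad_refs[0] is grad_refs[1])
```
[6.0, 4.5, 6.0]
True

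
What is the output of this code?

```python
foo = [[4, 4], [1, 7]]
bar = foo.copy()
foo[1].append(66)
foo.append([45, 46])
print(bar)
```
[[4, 4], [1, 7, 66]]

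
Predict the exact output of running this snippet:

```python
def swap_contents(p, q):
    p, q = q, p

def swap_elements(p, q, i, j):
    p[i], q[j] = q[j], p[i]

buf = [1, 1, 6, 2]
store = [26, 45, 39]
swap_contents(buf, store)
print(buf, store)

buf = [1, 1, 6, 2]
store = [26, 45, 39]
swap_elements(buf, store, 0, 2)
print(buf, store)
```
[1, 1, 6, 2] [26, 45, 39]
[39, 1, 6, 2] [26, 45, 1]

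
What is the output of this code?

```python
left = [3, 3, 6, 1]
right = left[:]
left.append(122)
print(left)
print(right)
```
[3, 3, 6, 1, 122]
[3, 3, 6, 1]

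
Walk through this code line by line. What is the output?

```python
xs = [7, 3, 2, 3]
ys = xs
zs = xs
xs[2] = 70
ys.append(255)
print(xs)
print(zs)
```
[7, 3, 70, 3, 255]
[7, 3, 70, 3, 255]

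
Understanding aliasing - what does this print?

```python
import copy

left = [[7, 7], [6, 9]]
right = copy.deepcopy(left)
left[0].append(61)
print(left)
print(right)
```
[[7, 7, 61], [6, 9]]
[[7, 7], [6, 9]]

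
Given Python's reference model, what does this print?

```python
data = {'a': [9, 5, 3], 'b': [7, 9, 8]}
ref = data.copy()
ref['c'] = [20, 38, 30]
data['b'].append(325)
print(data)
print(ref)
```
{'a': [9, 5, 3], 'b': [7, 9, 8, 325]}
{'a': [9, 5, 3], 'b': [7, 9, 8, 325], 'c': [20, 38, 30]}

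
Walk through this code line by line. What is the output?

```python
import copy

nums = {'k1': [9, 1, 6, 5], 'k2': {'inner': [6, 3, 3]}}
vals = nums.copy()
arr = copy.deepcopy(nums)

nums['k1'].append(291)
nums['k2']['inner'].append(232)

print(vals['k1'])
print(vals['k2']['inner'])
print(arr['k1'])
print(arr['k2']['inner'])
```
[9, 1, 6, 5, 291]
[6, 3, 3, 232]
[9, 1, 6, 5]
[6, 3, 3]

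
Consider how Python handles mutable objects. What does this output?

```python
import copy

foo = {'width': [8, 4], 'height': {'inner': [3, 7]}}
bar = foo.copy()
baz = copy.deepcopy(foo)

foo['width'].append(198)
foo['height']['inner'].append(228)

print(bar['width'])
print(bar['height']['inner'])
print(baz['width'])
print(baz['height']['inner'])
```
[8, 4, 198]
[3, 7, 228]
[8, 4]
[3, 7]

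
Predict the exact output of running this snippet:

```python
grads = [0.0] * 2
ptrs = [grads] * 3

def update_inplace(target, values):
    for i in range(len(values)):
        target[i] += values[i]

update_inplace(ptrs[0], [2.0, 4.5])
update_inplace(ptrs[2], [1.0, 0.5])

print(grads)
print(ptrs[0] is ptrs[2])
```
[3.0, 5.0]
True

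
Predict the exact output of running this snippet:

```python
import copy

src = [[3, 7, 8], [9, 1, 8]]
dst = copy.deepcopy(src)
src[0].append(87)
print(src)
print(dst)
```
[[3, 7, 8, 87], [9, 1, 8]]
[[3, 7, 8], [9, 1, 8]]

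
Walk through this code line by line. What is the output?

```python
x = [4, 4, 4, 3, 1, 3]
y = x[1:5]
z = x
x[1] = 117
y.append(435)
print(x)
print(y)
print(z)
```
[4, 117, 4, 3, 1, 3]
[4, 4, 3, 1, 435]
[4, 117, 4, 3, 1, 3]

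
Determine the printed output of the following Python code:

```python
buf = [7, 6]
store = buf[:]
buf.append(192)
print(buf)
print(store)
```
[7, 6, 192]
[7, 6]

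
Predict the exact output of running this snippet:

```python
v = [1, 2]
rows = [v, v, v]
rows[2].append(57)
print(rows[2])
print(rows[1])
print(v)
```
[1, 2, 57]
[1, 2, 57]
[1, 2, 57]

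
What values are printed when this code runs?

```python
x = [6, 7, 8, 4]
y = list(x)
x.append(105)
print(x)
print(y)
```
[6, 7, 8, 4, 105]
[6, 7, 8, 4]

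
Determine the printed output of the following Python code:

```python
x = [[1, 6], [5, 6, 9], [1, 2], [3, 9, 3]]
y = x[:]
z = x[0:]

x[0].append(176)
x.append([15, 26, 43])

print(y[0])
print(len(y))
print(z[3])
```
[1, 6, 176]
4
[3, 9, 3]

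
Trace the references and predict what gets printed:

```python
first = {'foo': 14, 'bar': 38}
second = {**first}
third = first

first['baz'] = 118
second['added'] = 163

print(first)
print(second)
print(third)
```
{'foo': 14, 'bar': 38, 'baz': 118}
{'foo': 14, 'bar': 38, 'added': 163}
{'foo': 14, 'bar': 38, 'baz': 118}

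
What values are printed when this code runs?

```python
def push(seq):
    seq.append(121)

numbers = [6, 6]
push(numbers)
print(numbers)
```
[6, 6, 121]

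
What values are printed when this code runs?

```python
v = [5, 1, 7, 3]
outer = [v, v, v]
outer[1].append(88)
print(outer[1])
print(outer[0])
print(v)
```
[5, 1, 7, 3, 88]
[5, 1, 7, 3, 88]
[5, 1, 7, 3, 88]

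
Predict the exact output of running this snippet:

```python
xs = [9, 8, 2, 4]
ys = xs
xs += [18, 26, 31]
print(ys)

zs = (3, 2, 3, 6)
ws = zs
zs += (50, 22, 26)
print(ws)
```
[9, 8, 2, 4, 18, 26, 31]
(3, 2, 3, 6)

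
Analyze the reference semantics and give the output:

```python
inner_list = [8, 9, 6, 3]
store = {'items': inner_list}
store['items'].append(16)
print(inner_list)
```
[8, 9, 6, 3, 16]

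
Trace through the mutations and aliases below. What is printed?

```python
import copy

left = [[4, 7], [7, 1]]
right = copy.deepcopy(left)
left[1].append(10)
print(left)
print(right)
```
[[4, 7], [7, 1, 10]]
[[4, 7], [7, 1]]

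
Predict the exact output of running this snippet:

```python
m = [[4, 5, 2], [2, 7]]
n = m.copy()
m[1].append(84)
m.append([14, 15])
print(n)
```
[[4, 5, 2], [2, 7, 84]]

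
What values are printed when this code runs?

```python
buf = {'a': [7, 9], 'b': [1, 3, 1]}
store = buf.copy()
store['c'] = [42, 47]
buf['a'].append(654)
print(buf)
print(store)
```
{'a': [7, 9, 654], 'b': [1, 3, 1]}
{'a': [7, 9, 654], 'b': [1, 3, 1], 'c': [42, 47]}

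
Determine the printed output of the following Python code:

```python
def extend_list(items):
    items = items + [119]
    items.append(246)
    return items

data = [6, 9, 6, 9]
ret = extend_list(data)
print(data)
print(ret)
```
[6, 9, 6, 9]
[6, 9, 6, 9, 119, 246]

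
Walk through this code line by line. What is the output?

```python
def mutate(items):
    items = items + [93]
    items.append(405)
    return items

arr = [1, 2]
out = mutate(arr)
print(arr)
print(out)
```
[1, 2]
[1, 2, 93, 405]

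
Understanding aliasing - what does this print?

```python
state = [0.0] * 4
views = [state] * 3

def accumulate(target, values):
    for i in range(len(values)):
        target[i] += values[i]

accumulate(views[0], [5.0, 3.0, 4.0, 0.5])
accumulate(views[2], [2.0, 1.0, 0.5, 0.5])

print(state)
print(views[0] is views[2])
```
[7.0, 4.0, 4.5, 1.0]
True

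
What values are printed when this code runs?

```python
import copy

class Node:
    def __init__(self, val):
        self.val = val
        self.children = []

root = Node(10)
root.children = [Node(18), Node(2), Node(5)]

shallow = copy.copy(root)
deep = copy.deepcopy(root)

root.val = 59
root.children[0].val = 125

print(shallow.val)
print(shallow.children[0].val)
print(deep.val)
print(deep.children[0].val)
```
10
125
10
18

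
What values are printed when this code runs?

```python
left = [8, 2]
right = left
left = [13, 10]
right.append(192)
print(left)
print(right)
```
[13, 10]
[8, 2, 192]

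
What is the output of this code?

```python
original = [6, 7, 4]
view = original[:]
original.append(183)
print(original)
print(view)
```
[6, 7, 4, 183]
[6, 7, 4]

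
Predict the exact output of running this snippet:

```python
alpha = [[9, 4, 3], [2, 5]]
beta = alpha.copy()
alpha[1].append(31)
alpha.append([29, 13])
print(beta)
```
[[9, 4, 3], [2, 5, 31]]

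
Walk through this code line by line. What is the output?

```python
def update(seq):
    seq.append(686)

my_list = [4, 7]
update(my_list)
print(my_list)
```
[4, 7, 686]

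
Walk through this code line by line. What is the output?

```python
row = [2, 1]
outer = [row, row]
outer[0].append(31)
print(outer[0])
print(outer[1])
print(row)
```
[2, 1, 31]
[2, 1, 31]
[2, 1, 31]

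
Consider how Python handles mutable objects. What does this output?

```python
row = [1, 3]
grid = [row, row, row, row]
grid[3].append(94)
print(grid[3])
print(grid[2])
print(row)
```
[1, 3, 94]
[1, 3, 94]
[1, 3, 94]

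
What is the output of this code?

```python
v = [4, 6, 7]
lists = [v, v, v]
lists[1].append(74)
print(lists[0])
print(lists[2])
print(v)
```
[4, 6, 7, 74]
[4, 6, 7, 74]
[4, 6, 7, 74]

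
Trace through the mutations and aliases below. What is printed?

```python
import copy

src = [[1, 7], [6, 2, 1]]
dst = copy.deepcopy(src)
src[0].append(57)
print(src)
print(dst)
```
[[1, 7, 57], [6, 2, 1]]
[[1, 7], [6, 2, 1]]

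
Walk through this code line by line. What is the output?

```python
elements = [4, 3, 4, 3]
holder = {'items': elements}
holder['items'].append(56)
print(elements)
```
[4, 3, 4, 3, 56]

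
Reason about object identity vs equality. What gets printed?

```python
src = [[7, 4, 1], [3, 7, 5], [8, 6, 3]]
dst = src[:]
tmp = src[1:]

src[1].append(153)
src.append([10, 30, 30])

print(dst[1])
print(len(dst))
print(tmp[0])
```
[3, 7, 5, 153]
3
[3, 7, 5, 153]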